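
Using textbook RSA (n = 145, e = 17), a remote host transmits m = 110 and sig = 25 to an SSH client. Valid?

sig^2 ≡ 25^2 = 625 ≡ 45
sig^4 ≡ 45^2 = 2025 ≡ 140
sig^8 ≡ 140^2 = 19600 ≡ 25
sig^16 ≡ 25^2 = 625 ≡ 45
17 = 16 + 1, so sig^17 ≡ 45·25 ≡ 110 (mod 145)
110 = m, so the signature checks out.

yes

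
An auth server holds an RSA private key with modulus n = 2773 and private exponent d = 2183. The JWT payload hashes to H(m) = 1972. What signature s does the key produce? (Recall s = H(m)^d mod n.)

Squares mod 2773: (H(m))^1≡1972, (H(m))^2≡1038, (H(m))^4≡1520, (H(m))^8≡491, (H(m))^16≡2603, (H(m))^32≡1170, (H(m))^64≡1811, (H(m))^128≡2035, (H(m))^256≡1136, (H(m))^512≡1051, (H(m))^1024≡947, (H(m))^2048≡1130
2183 = 2048 + 128 + 4 + 2 + 1, so (H(m))^2183 ≡ 1130·2035·1520·1038·1972 ≡ 1022 (mod 2773)

1022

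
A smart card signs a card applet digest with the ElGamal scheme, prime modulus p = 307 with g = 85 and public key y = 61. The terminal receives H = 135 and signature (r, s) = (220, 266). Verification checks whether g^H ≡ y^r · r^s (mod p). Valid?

no

Left side g^H mod p:
85^135 mod 307 = 72
Right side y^r · r^s mod p:
61^220 mod 307 = 286
220^266 mod 307 = 262
286·262 = 74932 ≡ 24 (mod 307)
72 ≠ 24, so verification fails.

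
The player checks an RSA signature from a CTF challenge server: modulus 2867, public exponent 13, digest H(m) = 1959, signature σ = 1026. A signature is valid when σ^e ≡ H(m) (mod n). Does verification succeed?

fails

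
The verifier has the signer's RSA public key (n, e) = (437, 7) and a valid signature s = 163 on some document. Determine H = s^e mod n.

s^2 ≡ 163^2 = 26569 ≡ 349
s^4 ≡ 349^2 = 121801 ≡ 315
7 = 4 + 2 + 1, so s^7 ≡ 315·349·163 ≡ 220 (mod 437)

220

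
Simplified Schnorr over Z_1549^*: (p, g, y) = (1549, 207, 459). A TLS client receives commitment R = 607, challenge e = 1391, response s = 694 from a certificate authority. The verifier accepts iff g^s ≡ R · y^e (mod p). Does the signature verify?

g^s mod p:
207^694 mod 1549 = 543
R · y^e mod p:
459^1391 mod 1549 = 547
607·547 = 332029 ≡ 543 (mod 1549)
543 ≡ 543 (mod 1549); signature holds.

verifies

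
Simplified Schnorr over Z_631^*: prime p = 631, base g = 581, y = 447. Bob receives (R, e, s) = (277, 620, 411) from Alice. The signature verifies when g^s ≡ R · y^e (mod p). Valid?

yes

g^s mod p:
581^2 = 337561 ≡ 607
581^4 ≡ 607^2 = 368449 ≡ 576
581^8 ≡ 576^2 = 331776 ≡ 501
581^16 ≡ 501^2 = 251001 ≡ 494
581^32 ≡ 494^2 = 244036 ≡ 470
581^64 ≡ 470^2 = 220900 ≡ 50
581^128 ≡ 50^2 = 2500 ≡ 607
581^256 ≡ 607^2 = 368449 ≡ 576
411 = 256 + 128 + 16 + 8 + 2 + 1, so 581^411 ≡ 576·607·494·501·607·581 ≡ 478 (mod 631)
R · y^e mod p:
447^2 = 199809 ≡ 413
447^4 ≡ 413^2 = 170569 ≡ 199
447^8 ≡ 199^2 = 39601 ≡ 479
447^16 ≡ 479^2 = 229441 ≡ 388
447^32 ≡ 388^2 = 150544 ≡ 366
447^64 ≡ 366^2 = 133956 ≡ 184
447^128 ≡ 184^2 = 33856 ≡ 413
447^256 ≡ 413^2 = 170569 ≡ 199
447^512 ≡ 199^2 = 39601 ≡ 479
620 = 512 + 64 + 32 + 8 + 4, so 447^620 ≡ 479·184·366·479·199 ≡ 594 (mod 631)
277·594 = 164538 ≡ 478 (mod 631)
478 ≡ 478 (mod 631); signature holds.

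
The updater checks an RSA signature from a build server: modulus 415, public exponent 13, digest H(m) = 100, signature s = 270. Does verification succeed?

passes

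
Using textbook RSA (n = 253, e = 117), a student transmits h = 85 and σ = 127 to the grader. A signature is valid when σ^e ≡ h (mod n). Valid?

σ^2 ≡ 127^2 = 16129 ≡ 190
σ^4 ≡ 190^2 = 36100 ≡ 174
σ^8 ≡ 174^2 = 30276 ≡ 169
σ^16 ≡ 169^2 = 28561 ≡ 225
σ^32 ≡ 225^2 = 50625 ≡ 25
σ^64 ≡ 25^2 = 625 ≡ 119
117 = 64 + 32 + 16 + 4 + 1, so σ^117 ≡ 119·25·225·174·127 ≡ 85 (mod 253)
σ^117 mod 253 = 85 matches h.

yes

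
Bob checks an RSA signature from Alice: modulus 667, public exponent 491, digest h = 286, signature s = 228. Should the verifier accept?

s^2 ≡ 228^2 = 51984 ≡ 625
s^4 ≡ 625^2 = 390625 ≡ 430
s^8 ≡ 430^2 = 184900 ≡ 141
s^16 ≡ 141^2 = 19881 ≡ 538
s^32 ≡ 538^2 = 289444 ≡ 633
s^64 ≡ 633^2 = 400689 ≡ 489
s^128 ≡ 489^2 = 239121 ≡ 335
s^256 ≡ 335^2 = 112225 ≡ 169
491 = 256 + 128 + 64 + 32 + 8 + 2 + 1, so s^491 ≡ 169·335·489·633·141·625·228 ≡ 286 (mod 667)
Since 286 equals the digest 286, verification succeeds.

accept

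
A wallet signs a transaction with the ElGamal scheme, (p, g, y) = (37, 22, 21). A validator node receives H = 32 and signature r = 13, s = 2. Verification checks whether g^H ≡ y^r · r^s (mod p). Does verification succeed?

passes

Left side g^H mod p:
22^32 mod 37 = 33
Right side y^r · r^s mod p:
21^13 mod 37 = 28
13^2 mod 37 = 21
28·21 = 588 ≡ 33 (mod 37)
33 ≡ 33 (mod 37), so the signature is genuine.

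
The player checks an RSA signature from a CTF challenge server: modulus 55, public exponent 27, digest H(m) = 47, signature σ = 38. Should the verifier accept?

σ^2 ≡ 38^2 = 1444 ≡ 14
σ^4 ≡ 14^2 = 196 ≡ 31
σ^8 ≡ 31^2 = 961 ≡ 26
σ^16 ≡ 26^2 = 676 ≡ 16
27 = 16 + 8 + 2 + 1, so σ^27 ≡ 16·26·14·38 ≡ 47 (mod 55)
47 = H(m), so the signature checks out.

accept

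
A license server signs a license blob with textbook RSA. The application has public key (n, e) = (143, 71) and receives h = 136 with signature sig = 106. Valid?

no

sig^2 ≡ 106^2 = 11236 ≡ 82
sig^4 ≡ 82^2 = 6724 ≡ 3
sig^8 ≡ 3^2 = 9
sig^16 ≡ 9^2 = 81
sig^32 ≡ 81^2 = 6561 ≡ 126
sig^64 ≡ 126^2 = 15876 ≡ 3
71 = 64 + 4 + 2 + 1, so sig^71 ≡ 3·3·82·106 ≡ 7 (mod 143)
sig^71 mod 143 = 7, but h = 136.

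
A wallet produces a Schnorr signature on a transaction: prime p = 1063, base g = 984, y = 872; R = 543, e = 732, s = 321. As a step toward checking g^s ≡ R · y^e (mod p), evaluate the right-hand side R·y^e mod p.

606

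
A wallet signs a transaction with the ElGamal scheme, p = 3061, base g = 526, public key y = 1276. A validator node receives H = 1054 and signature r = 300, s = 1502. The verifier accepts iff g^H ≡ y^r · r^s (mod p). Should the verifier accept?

reject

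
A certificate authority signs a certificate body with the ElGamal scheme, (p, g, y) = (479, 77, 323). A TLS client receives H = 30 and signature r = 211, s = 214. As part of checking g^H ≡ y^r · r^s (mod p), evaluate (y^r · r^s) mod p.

55

Squares mod 479: 323^1≡323, 323^2≡386, 323^4≡27, 323^8≡250, 323^16≡230, 323^32≡210, 323^64≡32, 323^128≡66
211 = 128 + 64 + 16 + 2 + 1, so 323^211 ≡ 66·32·230·386·323 ≡ 267 (mod 479)
Squares mod 479: 211^1≡211, 211^2≡453, 211^4≡197, 211^8≡10, 211^16≡100, 211^32≡420, 211^64≡128, 211^128≡98
214 = 128 + 64 + 16 + 4 + 2, so 211^214 ≡ 98·128·100·197·453 ≡ 2 (mod 479)
y^r · r^s ≡ 267·2 = 534 ≡ 55 (mod 479)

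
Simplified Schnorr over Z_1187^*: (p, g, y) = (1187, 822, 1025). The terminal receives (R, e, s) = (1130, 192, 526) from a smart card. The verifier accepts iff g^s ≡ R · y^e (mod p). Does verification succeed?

g^s mod p:
822^2 = 675684 ≡ 281
822^4 ≡ 281^2 = 78961 ≡ 619
822^8 ≡ 619^2 = 383161 ≡ 947
822^16 ≡ 947^2 = 896809 ≡ 624
822^32 ≡ 624^2 = 389376 ≡ 40
822^64 ≡ 40^2 = 1600 ≡ 413
822^128 ≡ 413^2 = 170569 ≡ 828
822^256 ≡ 828^2 = 685584 ≡ 685
822^512 ≡ 685^2 = 469225 ≡ 360
526 = 512 + 8 + 4 + 2, so 822^526 ≡ 360·947·619·281 ≡ 829 (mod 1187)
R · y^e mod p:
1025^2 = 1050625 ≡ 130
1025^4 ≡ 130^2 = 16900 ≡ 282
1025^8 ≡ 282^2 = 79524 ≡ 1182
1025^16 ≡ 1182^2 = 1397124 ≡ 25
1025^32 ≡ 25^2 = 625
1025^64 ≡ 625^2 = 390625 ≡ 102
1025^128 ≡ 102^2 = 10404 ≡ 908
192 = 128 + 64, so 1025^192 ≡ 908·102 ≡ 30 (mod 1187)
1130·30 = 33900 ≡ 664 (mod 1187)
829 ≠ 664; the check fails.

fails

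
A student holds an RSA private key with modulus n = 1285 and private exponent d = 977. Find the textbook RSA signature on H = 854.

1194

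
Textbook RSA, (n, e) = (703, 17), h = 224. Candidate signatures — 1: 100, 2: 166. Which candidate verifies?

2

Candidate 1: 100^2 = 10000 ≡ 158; 100^4 ≡ 158^2 = 24964 ≡ 359; 100^8 ≡ 359^2 = 128881 ≡ 232; 100^16 ≡ 232^2 = 53824 ≡ 396; 17 = 16 + 1, so 100^17 ≡ 396·100 ≡ 232 (mod 703)
Candidate 2: 166^2 = 27556 ≡ 139; 166^4 ≡ 139^2 = 19321 ≡ 340; 166^8 ≡ 340^2 = 115600 ≡ 308; 166^16 ≡ 308^2 = 94864 ≡ 662; 17 = 16 + 1, so 166^17 ≡ 662·166 ≡ 224 (mod 703)
  → matches h = 224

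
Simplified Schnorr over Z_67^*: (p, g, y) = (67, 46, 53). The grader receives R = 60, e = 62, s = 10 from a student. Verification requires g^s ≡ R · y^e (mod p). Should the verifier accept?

accept

g^s mod p:
46^10 mod 67 = 56
R · y^e mod p:
53^62 mod 67 = 59
60·59 = 3540 ≡ 56 (mod 67)
56 ≡ 56 (mod 67); signature holds.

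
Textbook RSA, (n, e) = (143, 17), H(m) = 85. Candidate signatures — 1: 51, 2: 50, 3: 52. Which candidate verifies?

2

Candidate 1: Squares mod 143: 51^1≡51, 51^2≡27, 51^4≡14, 51^8≡53, 51^16≡92; 17 = 16 + 1, so 51^17 ≡ 92·51 ≡ 116 (mod 143)
Candidate 2: Squares mod 143: 50^1≡50, 50^2≡69, 50^4≡42, 50^8≡48, 50^16≡16; 17 = 16 + 1, so 50^17 ≡ 16·50 ≡ 85 (mod 143)
  → matches H(m) = 85
Candidate 3: Squares mod 143: 52^1≡52, 52^2≡130, 52^4≡26, 52^8≡104, 52^16≡91; 17 = 16 + 1, so 52^17 ≡ 91·52 ≡ 13 (mod 143)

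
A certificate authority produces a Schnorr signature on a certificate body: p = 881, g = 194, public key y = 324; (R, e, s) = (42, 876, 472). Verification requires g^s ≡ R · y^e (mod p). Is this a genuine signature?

genuine

g^s mod p:
194^2 = 37636 ≡ 634
194^4 ≡ 634^2 = 401956 ≡ 220
194^8 ≡ 220^2 = 48400 ≡ 826
194^16 ≡ 826^2 = 682276 ≡ 382
194^32 ≡ 382^2 = 145924 ≡ 559
194^64 ≡ 559^2 = 312481 ≡ 607
194^128 ≡ 607^2 = 368449 ≡ 191
194^256 ≡ 191^2 = 36481 ≡ 360
472 = 256 + 128 + 64 + 16 + 8, so 194^472 ≡ 360·191·607·382·826 ≡ 559 (mod 881)
R · y^e mod p:
324^2 = 104976 ≡ 137
324^4 ≡ 137^2 = 18769 ≡ 268
324^8 ≡ 268^2 = 71824 ≡ 463
324^16 ≡ 463^2 = 214369 ≡ 286
324^32 ≡ 286^2 = 81796 ≡ 744
324^64 ≡ 744^2 = 553536 ≡ 268
324^128 ≡ 268^2 = 71824 ≡ 463
324^256 ≡ 463^2 = 214369 ≡ 286
324^512 ≡ 286^2 = 81796 ≡ 744
876 = 512 + 256 + 64 + 32 + 8 + 4, so 324^876 ≡ 744·286·268·744·463·268 ≡ 286 (mod 881)
42·286 = 12012 ≡ 559 (mod 881)
559 ≡ 559 (mod 881); signature holds.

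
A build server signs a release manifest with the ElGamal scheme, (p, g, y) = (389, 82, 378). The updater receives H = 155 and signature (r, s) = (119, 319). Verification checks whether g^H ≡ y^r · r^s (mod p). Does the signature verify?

does not verify

Left side g^H mod p:
82^2 = 6724 ≡ 111
82^4 ≡ 111^2 = 12321 ≡ 262
82^8 ≡ 262^2 = 68644 ≡ 180
82^16 ≡ 180^2 = 32400 ≡ 113
82^32 ≡ 113^2 = 12769 ≡ 321
82^64 ≡ 321^2 = 103041 ≡ 345
82^128 ≡ 345^2 = 119025 ≡ 380
155 = 128 + 16 + 8 + 2 + 1, so 82^155 ≡ 380·113·180·111·82 ≡ 138 (mod 389)
Right side y^r · r^s mod p:
378^2 = 142884 ≡ 121
378^4 ≡ 121^2 = 14641 ≡ 248
378^8 ≡ 248^2 = 61504 ≡ 42
378^16 ≡ 42^2 = 1764 ≡ 208
378^32 ≡ 208^2 = 43264 ≡ 85
378^64 ≡ 85^2 = 7225 ≡ 223
119 = 64 + 32 + 16 + 4 + 2 + 1, so 378^119 ≡ 223·85·208·248·121·378 ≡ 230 (mod 389)
119^2 = 14161 ≡ 157
119^4 ≡ 157^2 = 24649 ≡ 142
119^8 ≡ 142^2 = 20164 ≡ 325
119^16 ≡ 325^2 = 105625 ≡ 206
119^32 ≡ 206^2 = 42436 ≡ 35
119^64 ≡ 35^2 = 1225 ≡ 58
119^128 ≡ 58^2 = 3364 ≡ 252
119^256 ≡ 252^2 = 63504 ≡ 97
319 = 256 + 32 + 16 + 8 + 4 + 2 + 1, so 119^319 ≡ 97·35·206·325·142·157·119 ≡ 129 (mod 389)
230·129 = 29670 ≡ 106 (mod 389)
138 ≠ 106, so verification fails.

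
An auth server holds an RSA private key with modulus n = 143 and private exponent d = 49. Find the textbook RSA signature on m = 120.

Squares mod 143: m^1≡120, m^2≡100, m^4≡133, m^8≡100, m^16≡133, m^32≡100
49 = 32 + 16 + 1, so m^49 ≡ 100·133·120 ≡ 120 (mod 143)

120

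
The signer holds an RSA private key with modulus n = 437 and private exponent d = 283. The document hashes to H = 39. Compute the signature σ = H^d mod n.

Squares mod 437: H^1≡39, H^2≡210, H^4≡400, H^8≡58, H^16≡305, H^32≡381, H^64≡77, H^128≡248, H^256≡324
283 = 256 + 16 + 8 + 2 + 1, so H^283 ≡ 324·305·58·210·39 ≡ 58 (mod 437)

58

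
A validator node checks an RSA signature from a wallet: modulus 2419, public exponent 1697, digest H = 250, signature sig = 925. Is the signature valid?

sig^2 ≡ 925^2 = 855625 ≡ 1718
sig^4 ≡ 1718^2 = 2951524 ≡ 344
sig^8 ≡ 344^2 = 118336 ≡ 2224
sig^16 ≡ 2224^2 = 4946176 ≡ 1740
sig^32 ≡ 1740^2 = 3027600 ≡ 1431
sig^64 ≡ 1431^2 = 2047761 ≡ 1287
sig^128 ≡ 1287^2 = 1656369 ≡ 1773
sig^256 ≡ 1773^2 = 3143529 ≡ 1248
sig^512 ≡ 1248^2 = 1557504 ≡ 2087
sig^1024 ≡ 2087^2 = 4355569 ≡ 1369
1697 = 1024 + 512 + 128 + 32 + 1, so sig^1697 ≡ 1369·2087·1773·1431·925 ≡ 250 (mod 2419)
250 = H, so the signature checks out.

valid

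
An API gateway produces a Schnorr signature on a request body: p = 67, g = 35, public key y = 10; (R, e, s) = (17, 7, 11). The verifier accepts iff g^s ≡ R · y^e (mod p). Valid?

no

g^s mod p:
35^2 = 1225 ≡ 19
35^4 ≡ 19^2 = 361 ≡ 26
35^8 ≡ 26^2 = 676 ≡ 6
11 = 8 + 2 + 1, so 35^11 ≡ 6·19·35 ≡ 37 (mod 67)
R · y^e mod p:
10^2 = 100 ≡ 33
10^4 ≡ 33^2 = 1089 ≡ 17
7 = 4 + 2 + 1, so 10^7 ≡ 17·33·10 ≡ 49 (mod 67)
17·49 = 833 ≡ 29 (mod 67)
37 ≠ 29; the check fails.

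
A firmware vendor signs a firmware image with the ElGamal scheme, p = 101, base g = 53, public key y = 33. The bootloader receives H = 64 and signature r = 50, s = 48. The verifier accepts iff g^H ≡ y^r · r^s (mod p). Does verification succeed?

fails

Left side g^H mod p:
53^2 = 2809 ≡ 82
53^4 ≡ 82^2 = 6724 ≡ 58
53^8 ≡ 58^2 = 3364 ≡ 31
53^16 ≡ 31^2 = 961 ≡ 52
53^32 ≡ 52^2 = 2704 ≡ 78
53^64 ≡ 78^2 = 6084 ≡ 24
Right side y^r · r^s mod p:
33^2 = 1089 ≡ 79
33^4 ≡ 79^2 = 6241 ≡ 80
33^8 ≡ 80^2 = 6400 ≡ 37
33^16 ≡ 37^2 = 1369 ≡ 56
33^32 ≡ 56^2 = 3136 ≡ 5
50 = 32 + 16 + 2, so 33^50 ≡ 5·56·79 ≡ 1 (mod 101)
50^2 = 2500 ≡ 76
50^4 ≡ 76^2 = 5776 ≡ 19
50^8 ≡ 19^2 = 361 ≡ 58
50^16 ≡ 58^2 = 3364 ≡ 31
50^32 ≡ 31^2 = 961 ≡ 52
48 = 32 + 16, so 50^48 ≡ 52·31 ≡ 97 (mod 101)
1·97 = 97 ≡ 97 (mod 101)
24 ≠ 97, so verification fails.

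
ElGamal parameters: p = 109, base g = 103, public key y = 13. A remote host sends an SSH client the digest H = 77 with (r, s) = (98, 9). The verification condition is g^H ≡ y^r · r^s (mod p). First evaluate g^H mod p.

79

Squares mod 109: 103^1≡103, 103^2≡36, 103^4≡97, 103^8≡35, 103^16≡26, 103^32≡22, 103^64≡48
77 = 64 + 8 + 4 + 1, so 103^77 ≡ 48·35·97·103 ≡ 79 (mod 109)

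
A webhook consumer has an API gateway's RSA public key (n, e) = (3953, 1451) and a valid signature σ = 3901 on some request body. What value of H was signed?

2957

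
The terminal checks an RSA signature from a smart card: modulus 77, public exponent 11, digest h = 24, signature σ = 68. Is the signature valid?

valid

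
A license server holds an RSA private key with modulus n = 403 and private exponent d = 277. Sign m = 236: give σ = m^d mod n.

379

Squares mod 403: m^1≡236, m^2≡82, m^4≡276, m^8≡9, m^16≡81, m^32≡113, m^64≡276, m^128≡9, m^256≡81
277 = 256 + 16 + 4 + 1, so m^277 ≡ 81·81·276·236 ≡ 379 (mod 403)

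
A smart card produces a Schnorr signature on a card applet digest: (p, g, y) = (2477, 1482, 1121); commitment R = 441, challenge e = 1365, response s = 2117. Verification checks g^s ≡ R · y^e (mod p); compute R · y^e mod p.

1121^2 = 1256641 ≡ 802
1121^4 ≡ 802^2 = 643204 ≡ 1661
1121^8 ≡ 1661^2 = 2758921 ≡ 2020
1121^16 ≡ 2020^2 = 4080400 ≡ 781
1121^32 ≡ 781^2 = 609961 ≡ 619
1121^64 ≡ 619^2 = 383161 ≡ 1703
1121^128 ≡ 1703^2 = 2900209 ≡ 2119
1121^256 ≡ 2119^2 = 4490161 ≡ 1837
1121^512 ≡ 1837^2 = 3374569 ≡ 895
1121^1024 ≡ 895^2 = 801025 ≡ 954
1365 = 1024 + 256 + 64 + 16 + 4 + 1, so 1121^1365 ≡ 954·1837·1703·781·1661·1121 ≡ 661 (mod 2477)
R · y^e ≡ 441·661 = 291501 ≡ 1692 (mod 2477)

1692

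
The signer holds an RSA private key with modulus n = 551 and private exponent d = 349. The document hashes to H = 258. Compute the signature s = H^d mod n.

H^349 mod 551 = 68

68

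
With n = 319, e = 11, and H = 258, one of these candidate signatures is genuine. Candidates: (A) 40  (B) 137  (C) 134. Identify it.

B

Candidate A: Squares mod 319: 40^1≡40, 40^2≡5, 40^4≡25, 40^8≡306; 11 = 8 + 2 + 1, so 40^11 ≡ 306·5·40 ≡ 271 (mod 319)
Candidate B: Squares mod 319: 137^1≡137, 137^2≡267, 137^4≡152, 137^8≡136; 11 = 8 + 2 + 1, so 137^11 ≡ 136·267·137 ≡ 258 (mod 319)
  → matches H = 258
Candidate C: Squares mod 319: 134^1≡134, 134^2≡92, 134^4≡170, 134^8≡190; 11 = 8 + 2 + 1, so 134^11 ≡ 190·92·134 ≡ 222 (mod 319)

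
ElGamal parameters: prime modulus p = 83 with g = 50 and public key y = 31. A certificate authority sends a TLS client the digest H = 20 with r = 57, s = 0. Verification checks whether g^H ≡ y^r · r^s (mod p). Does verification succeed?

Left side g^H mod p:
Squares mod 83: 50^1≡50, 50^2≡10, 50^4≡17, 50^8≡40, 50^16≡23
20 = 16 + 4, so 50^20 ≡ 23·17 ≡ 59 (mod 83)
Right side y^r · r^s mod p:
Squares mod 83: 31^1≡31, 31^2≡48, 31^4≡63, 31^8≡68, 31^16≡59, 31^32≡78
57 = 32 + 16 + 8 + 1, so 31^57 ≡ 78·59·68·31 ≡ 59 (mod 83)
57^0 mod 83 = 1
59·1 = 59 ≡ 59 (mod 83)
59 ≡ 59 (mod 83), so the signature is genuine.

passes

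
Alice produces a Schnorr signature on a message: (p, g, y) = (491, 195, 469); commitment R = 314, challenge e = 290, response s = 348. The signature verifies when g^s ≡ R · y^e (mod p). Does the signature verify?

verifies

g^s mod p:
Squares mod 491: 195^1≡195, 195^2≡218, 195^4≡388, 195^8≡298, 195^16≡424, 195^32≡70, 195^64≡481, 195^128≡100, 195^256≡180
348 = 256 + 64 + 16 + 8 + 4, so 195^348 ≡ 180·481·424·298·388 ≡ 227 (mod 491)
R · y^e mod p:
Squares mod 491: 469^1≡469, 469^2≡484, 469^4≡49, 469^8≡437, 469^16≡461, 469^32≡409, 469^64≡341, 469^128≡405, 469^256≡31
290 = 256 + 32 + 2, so 469^290 ≡ 31·409·484 ≡ 118 (mod 491)
314·118 = 37052 ≡ 227 (mod 491)
227 ≡ 227 (mod 491); signature holds.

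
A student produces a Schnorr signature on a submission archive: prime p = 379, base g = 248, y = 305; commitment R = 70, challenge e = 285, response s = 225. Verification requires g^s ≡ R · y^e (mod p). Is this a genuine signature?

g^s mod p:
248^225 mod 379 = 311
R · y^e mod p:
305^285 mod 379 = 64
70·64 = 4480 ≡ 311 (mod 379)
311 ≡ 311 (mod 379); signature holds.

genuine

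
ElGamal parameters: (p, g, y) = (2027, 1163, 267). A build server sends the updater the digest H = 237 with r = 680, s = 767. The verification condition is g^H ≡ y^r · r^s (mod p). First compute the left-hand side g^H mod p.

1163^2 = 1352569 ≡ 560
1163^4 ≡ 560^2 = 313600 ≡ 1442
1163^8 ≡ 1442^2 = 2079364 ≡ 1689
1163^16 ≡ 1689^2 = 2852721 ≡ 732
1163^32 ≡ 732^2 = 535824 ≡ 696
1163^64 ≡ 696^2 = 484416 ≡ 1990
1163^128 ≡ 1990^2 = 3960100 ≡ 1369
237 = 128 + 64 + 32 + 8 + 4 + 1, so 1163^237 ≡ 1369·1990·696·1689·1442·1163 ≡ 597 (mod 2027)

597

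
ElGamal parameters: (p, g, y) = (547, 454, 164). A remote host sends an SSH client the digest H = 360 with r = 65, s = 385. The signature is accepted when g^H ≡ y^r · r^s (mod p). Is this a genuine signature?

forged

Left side g^H mod p:
454^2 = 206116 ≡ 444
454^4 ≡ 444^2 = 197136 ≡ 216
454^8 ≡ 216^2 = 46656 ≡ 161
454^16 ≡ 161^2 = 25921 ≡ 212
454^32 ≡ 212^2 = 44944 ≡ 90
454^64 ≡ 90^2 = 8100 ≡ 442
454^128 ≡ 442^2 = 195364 ≡ 85
454^256 ≡ 85^2 = 7225 ≡ 114
360 = 256 + 64 + 32 + 8, so 454^360 ≡ 114·442·90·161 ≡ 195 (mod 547)
Right side y^r · r^s mod p:
164^2 = 26896 ≡ 93
164^4 ≡ 93^2 = 8649 ≡ 444
164^8 ≡ 444^2 = 197136 ≡ 216
164^16 ≡ 216^2 = 46656 ≡ 161
164^32 ≡ 161^2 = 25921 ≡ 212
164^64 ≡ 212^2 = 44944 ≡ 90
65 = 64 + 1, so 164^65 ≡ 90·164 ≡ 538 (mod 547)
65^2 = 4225 ≡ 396
65^4 ≡ 396^2 = 156816 ≡ 374
65^8 ≡ 374^2 = 139876 ≡ 391
65^16 ≡ 391^2 = 152881 ≡ 268
65^32 ≡ 268^2 = 71824 ≡ 167
65^64 ≡ 167^2 = 27889 ≡ 539
65^128 ≡ 539^2 = 290521 ≡ 64
65^256 ≡ 64^2 = 4096 ≡ 267
385 = 256 + 128 + 1, so 65^385 ≡ 267·64·65 ≡ 310 (mod 547)
538·310 = 166780 ≡ 492 (mod 547)
195 ≠ 492, so verification fails.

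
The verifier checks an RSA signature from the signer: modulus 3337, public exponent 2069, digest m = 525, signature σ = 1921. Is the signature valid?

invalid

σ^2 ≡ 1921^2 = 3690241 ≡ 2856
σ^4 ≡ 2856^2 = 8156736 ≡ 1108
σ^8 ≡ 1108^2 = 1227664 ≡ 2985
σ^16 ≡ 2985^2 = 8910225 ≡ 435
σ^32 ≡ 435^2 = 189225 ≡ 2353
σ^64 ≡ 2353^2 = 5536609 ≡ 526
σ^128 ≡ 526^2 = 276676 ≡ 3042
σ^256 ≡ 3042^2 = 9253764 ≡ 263
σ^512 ≡ 263^2 = 69169 ≡ 2429
σ^1024 ≡ 2429^2 = 5900041 ≡ 225
σ^2048 ≡ 225^2 = 50625 ≡ 570
2069 = 2048 + 16 + 4 + 1, so σ^2069 ≡ 570·435·1108·1921 ≡ 2812 (mod 3337)
σ^2069 mod 3337 = 2812, but m = 525.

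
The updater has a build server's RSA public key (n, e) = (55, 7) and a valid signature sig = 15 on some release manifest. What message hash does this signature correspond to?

sig^7 mod 55 = 5

5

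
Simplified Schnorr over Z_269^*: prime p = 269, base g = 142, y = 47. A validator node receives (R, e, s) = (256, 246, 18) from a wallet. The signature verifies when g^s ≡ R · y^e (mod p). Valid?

no

g^s mod p:
142^2 = 20164 ≡ 258
142^4 ≡ 258^2 = 66564 ≡ 121
142^8 ≡ 121^2 = 14641 ≡ 115
142^16 ≡ 115^2 = 13225 ≡ 44
18 = 16 + 2, so 142^18 ≡ 44·258 ≡ 54 (mod 269)
R · y^e mod p:
47^2 = 2209 ≡ 57
47^4 ≡ 57^2 = 3249 ≡ 21
47^8 ≡ 21^2 = 441 ≡ 172
47^16 ≡ 172^2 = 29584 ≡ 263
47^32 ≡ 263^2 = 69169 ≡ 36
47^64 ≡ 36^2 = 1296 ≡ 220
47^128 ≡ 220^2 = 48400 ≡ 249
246 = 128 + 64 + 32 + 16 + 4 + 2, so 47^246 ≡ 249·220·36·263·21·57 ≡ 93 (mod 269)
256·93 = 23808 ≡ 136 (mod 269)
54 ≠ 136; the check fails.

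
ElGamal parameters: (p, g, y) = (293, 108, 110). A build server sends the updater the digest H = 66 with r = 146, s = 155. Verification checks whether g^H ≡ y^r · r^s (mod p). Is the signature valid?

Left side g^H mod p:
108^2 = 11664 ≡ 237
108^4 ≡ 237^2 = 56169 ≡ 206
108^8 ≡ 206^2 = 42436 ≡ 244
108^16 ≡ 244^2 = 59536 ≡ 57
108^32 ≡ 57^2 = 3249 ≡ 26
108^64 ≡ 26^2 = 676 ≡ 90
66 = 64 + 2, so 108^66 ≡ 90·237 ≡ 234 (mod 293)
Right side y^r · r^s mod p:
110^2 = 12100 ≡ 87
110^4 ≡ 87^2 = 7569 ≡ 244
110^8 ≡ 244^2 = 59536 ≡ 57
110^16 ≡ 57^2 = 3249 ≡ 26
110^32 ≡ 26^2 = 676 ≡ 90
110^64 ≡ 90^2 = 8100 ≡ 189
110^128 ≡ 189^2 = 35721 ≡ 268
146 = 128 + 16 + 2, so 110^146 ≡ 268·26·87 ≡ 292 (mod 293)
146^2 = 21316 ≡ 220
146^4 ≡ 220^2 = 48400 ≡ 55
146^8 ≡ 55^2 = 3025 ≡ 95
146^16 ≡ 95^2 = 9025 ≡ 235
146^32 ≡ 235^2 = 55225 ≡ 141
146^64 ≡ 141^2 = 19881 ≡ 250
146^128 ≡ 250^2 = 62500 ≡ 91
155 = 128 + 16 + 8 + 2 + 1, so 146^155 ≡ 91·235·95·220·146 ≡ 194 (mod 293)
292·194 = 56648 ≡ 99 (mod 293)
234 ≠ 99, so verification fails.

invalid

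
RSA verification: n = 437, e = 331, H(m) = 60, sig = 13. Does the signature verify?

sig^331 mod 437 = 105
105 ≠ 60, so verification fails.

does not verify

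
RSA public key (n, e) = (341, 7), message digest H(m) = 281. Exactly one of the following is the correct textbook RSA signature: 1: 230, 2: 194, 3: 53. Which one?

2

Candidate 1: Squares mod 341: 230^1≡230, 230^2≡45, 230^4≡320; 7 = 4 + 2 + 1, so 230^7 ≡ 320·45·230 ≡ 208 (mod 341)
Candidate 2: Squares mod 341: 194^1≡194, 194^2≡126, 194^4≡190; 7 = 4 + 2 + 1, so 194^7 ≡ 190·126·194 ≡ 281 (mod 341)
  → matches H(m) = 281
Candidate 3: Squares mod 341: 53^1≡53, 53^2≡81, 53^4≡82; 7 = 4 + 2 + 1, so 53^7 ≡ 82·81·53 ≡ 114 (mod 341)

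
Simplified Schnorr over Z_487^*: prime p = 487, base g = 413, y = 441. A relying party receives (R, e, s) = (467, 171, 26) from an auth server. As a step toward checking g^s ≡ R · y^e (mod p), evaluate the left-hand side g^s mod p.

240

413^2 = 170569 ≡ 119
413^4 ≡ 119^2 = 14161 ≡ 38
413^8 ≡ 38^2 = 1444 ≡ 470
413^16 ≡ 470^2 = 220900 ≡ 289
26 = 16 + 8 + 2, so 413^26 ≡ 289·470·119 ≡ 240 (mod 487)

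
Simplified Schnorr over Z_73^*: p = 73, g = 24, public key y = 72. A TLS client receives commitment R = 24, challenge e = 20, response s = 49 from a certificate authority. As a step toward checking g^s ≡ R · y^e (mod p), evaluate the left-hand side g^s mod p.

24

24^2 = 576 ≡ 65
24^4 ≡ 65^2 = 4225 ≡ 64
24^8 ≡ 64^2 = 4096 ≡ 8
24^16 ≡ 8^2 = 64
24^32 ≡ 64^2 = 4096 ≡ 8
49 = 32 + 16 + 1, so 24^49 ≡ 8·64·24 ≡ 24 (mod 73)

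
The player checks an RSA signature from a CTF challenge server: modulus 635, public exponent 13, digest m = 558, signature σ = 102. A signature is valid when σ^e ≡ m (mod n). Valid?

no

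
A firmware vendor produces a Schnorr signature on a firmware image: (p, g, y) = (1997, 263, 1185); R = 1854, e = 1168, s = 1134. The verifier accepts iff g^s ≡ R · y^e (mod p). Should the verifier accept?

reject

g^s mod p:
263^2 = 69169 ≡ 1271
263^4 ≡ 1271^2 = 1615441 ≡ 1865
263^8 ≡ 1865^2 = 3478225 ≡ 1448
263^16 ≡ 1448^2 = 2096704 ≡ 1851
263^32 ≡ 1851^2 = 3426201 ≡ 1346
263^64 ≡ 1346^2 = 1811716 ≡ 437
263^128 ≡ 437^2 = 190969 ≡ 1254
263^256 ≡ 1254^2 = 1572516 ≡ 877
263^512 ≡ 877^2 = 769129 ≡ 284
263^1024 ≡ 284^2 = 80656 ≡ 776
1134 = 1024 + 64 + 32 + 8 + 4 + 2, so 263^1134 ≡ 776·437·1346·1448·1865·1271 ≡ 519 (mod 1997)
R · y^e mod p:
1185^2 = 1404225 ≡ 334
1185^4 ≡ 334^2 = 111556 ≡ 1721
1185^8 ≡ 1721^2 = 2961841 ≡ 290
1185^16 ≡ 290^2 = 84100 ≡ 226
1185^32 ≡ 226^2 = 51076 ≡ 1151
1185^64 ≡ 1151^2 = 1324801 ≡ 790
1185^128 ≡ 790^2 = 624100 ≡ 1036
1185^256 ≡ 1036^2 = 1073296 ≡ 907
1185^512 ≡ 907^2 = 822649 ≡ 1882
1185^1024 ≡ 1882^2 = 3541924 ≡ 1243
1168 = 1024 + 128 + 16, so 1185^1168 ≡ 1243·1036·226 ≡ 250 (mod 1997)
1854·250 = 463500 ≡ 196 (mod 1997)
519 ≠ 196; the check fails.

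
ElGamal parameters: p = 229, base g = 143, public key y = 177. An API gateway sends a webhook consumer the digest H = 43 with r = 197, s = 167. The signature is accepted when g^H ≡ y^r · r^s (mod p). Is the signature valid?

invalid

Left side g^H mod p:
Squares mod 229: 143^1≡143, 143^2≡68, 143^4≡44, 143^8≡104, 143^16≡53, 143^32≡61
43 = 32 + 8 + 2 + 1, so 143^43 ≡ 61·104·68·143 ≡ 120 (mod 229)
Right side y^r · r^s mod p:
Squares mod 229: 177^1≡177, 177^2≡185, 177^4≡104, 177^8≡53, 177^16≡61, 177^32≡57, 177^64≡43, 177^128≡17
197 = 128 + 64 + 4 + 1, so 177^197 ≡ 17·43·104·177 ≡ 208 (mod 229)
Squares mod 229: 197^1≡197, 197^2≡108, 197^4≡214, 197^8≡225, 197^16≡16, 197^32≡27, 197^64≡42, 197^128≡161
167 = 128 + 32 + 4 + 2 + 1, so 197^167 ≡ 161·27·214·108·197 ≡ 114 (mod 229)
208·114 = 23712 ≡ 125 (mod 229)
120 ≠ 125, so verification fails.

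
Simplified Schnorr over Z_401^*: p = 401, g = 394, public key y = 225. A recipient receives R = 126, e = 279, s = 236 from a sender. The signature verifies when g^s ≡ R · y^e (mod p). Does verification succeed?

passes

g^s mod p:
394^2 = 155236 ≡ 49
394^4 ≡ 49^2 = 2401 ≡ 396
394^8 ≡ 396^2 = 156816 ≡ 25
394^16 ≡ 25^2 = 625 ≡ 224
394^32 ≡ 224^2 = 50176 ≡ 51
394^64 ≡ 51^2 = 2601 ≡ 195
394^128 ≡ 195^2 = 38025 ≡ 331
236 = 128 + 64 + 32 + 8 + 4, so 394^236 ≡ 331·195·51·25·396 ≡ 146 (mod 401)
R · y^e mod p:
225^2 = 50625 ≡ 99
225^4 ≡ 99^2 = 9801 ≡ 177
225^8 ≡ 177^2 = 31329 ≡ 51
225^16 ≡ 51^2 = 2601 ≡ 195
225^32 ≡ 195^2 = 38025 ≡ 331
225^64 ≡ 331^2 = 109561 ≡ 88
225^128 ≡ 88^2 = 7744 ≡ 125
225^256 ≡ 125^2 = 15625 ≡ 387
279 = 256 + 16 + 4 + 2 + 1, so 225^279 ≡ 387·195·177·99·225 ≡ 103 (mod 401)
126·103 = 12978 ≡ 146 (mod 401)
146 ≡ 146 (mod 401); signature holds.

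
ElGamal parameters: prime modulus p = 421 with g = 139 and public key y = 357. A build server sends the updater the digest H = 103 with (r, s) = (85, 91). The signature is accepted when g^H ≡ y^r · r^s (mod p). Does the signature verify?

verifies

Left side g^H mod p:
139^2 = 19321 ≡ 376
139^4 ≡ 376^2 = 141376 ≡ 341
139^8 ≡ 341^2 = 116281 ≡ 85
139^16 ≡ 85^2 = 7225 ≡ 68
139^32 ≡ 68^2 = 4624 ≡ 414
139^64 ≡ 414^2 = 171396 ≡ 49
103 = 64 + 32 + 4 + 2 + 1, so 139^103 ≡ 49·414·341·376·139 ≡ 290 (mod 421)
Right side y^r · r^s mod p:
357^2 = 127449 ≡ 307
357^4 ≡ 307^2 = 94249 ≡ 366
357^8 ≡ 366^2 = 133956 ≡ 78
357^16 ≡ 78^2 = 6084 ≡ 190
357^32 ≡ 190^2 = 36100 ≡ 315
357^64 ≡ 315^2 = 99225 ≡ 290
85 = 64 + 16 + 4 + 1, so 357^85 ≡ 290·190·366·357 ≡ 247 (mod 421)
85^2 = 7225 ≡ 68
85^4 ≡ 68^2 = 4624 ≡ 414
85^8 ≡ 414^2 = 171396 ≡ 49
85^16 ≡ 49^2 = 2401 ≡ 296
85^32 ≡ 296^2 = 87616 ≡ 48
85^64 ≡ 48^2 = 2304 ≡ 199
91 = 64 + 16 + 8 + 2 + 1, so 85^91 ≡ 199·296·49·68·85 ≡ 279 (mod 421)
247·279 = 68913 ≡ 290 (mod 421)
290 ≡ 290 (mod 421), so the signature is genuine.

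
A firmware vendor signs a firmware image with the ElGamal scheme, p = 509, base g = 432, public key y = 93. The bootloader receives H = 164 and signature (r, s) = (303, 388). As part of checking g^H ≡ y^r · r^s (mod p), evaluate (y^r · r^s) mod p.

93^2 = 8649 ≡ 505
93^4 ≡ 505^2 = 255025 ≡ 16
93^8 ≡ 16^2 = 256
93^16 ≡ 256^2 = 65536 ≡ 384
93^32 ≡ 384^2 = 147456 ≡ 355
93^64 ≡ 355^2 = 126025 ≡ 302
93^128 ≡ 302^2 = 91204 ≡ 93
93^256 ≡ 93^2 = 8649 ≡ 505
303 = 256 + 32 + 8 + 4 + 2 + 1, so 93^303 ≡ 505·355·256·16·505·93 ≡ 97 (mod 509)
303^2 = 91809 ≡ 189
303^4 ≡ 189^2 = 35721 ≡ 91
303^8 ≡ 91^2 = 8281 ≡ 137
303^16 ≡ 137^2 = 18769 ≡ 445
303^32 ≡ 445^2 = 198025 ≡ 24
303^64 ≡ 24^2 = 576 ≡ 67
303^128 ≡ 67^2 = 4489 ≡ 417
303^256 ≡ 417^2 = 173889 ≡ 320
388 = 256 + 128 + 4, so 303^388 ≡ 320·417·91 ≡ 336 (mod 509)
y^r · r^s ≡ 97·336 = 32592 ≡ 16 (mod 509)

16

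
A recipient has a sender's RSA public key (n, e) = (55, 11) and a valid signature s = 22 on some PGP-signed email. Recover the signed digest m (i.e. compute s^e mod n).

33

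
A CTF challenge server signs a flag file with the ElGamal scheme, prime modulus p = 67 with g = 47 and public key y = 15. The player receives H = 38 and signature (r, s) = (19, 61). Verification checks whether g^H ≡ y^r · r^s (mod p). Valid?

Left side g^H mod p:
47^2 = 2209 ≡ 65
47^4 ≡ 65^2 = 4225 ≡ 4
47^8 ≡ 4^2 = 16
47^16 ≡ 16^2 = 256 ≡ 55
47^32 ≡ 55^2 = 3025 ≡ 10
38 = 32 + 4 + 2, so 47^38 ≡ 10·4·65 ≡ 54 (mod 67)
Right side y^r · r^s mod p:
15^2 = 225 ≡ 24
15^4 ≡ 24^2 = 576 ≡ 40
15^8 ≡ 40^2 = 1600 ≡ 59
15^16 ≡ 59^2 = 3481 ≡ 64
19 = 16 + 2 + 1, so 15^19 ≡ 64·24·15 ≡ 59 (mod 67)
19^2 = 361 ≡ 26
19^4 ≡ 26^2 = 676 ≡ 6
19^8 ≡ 6^2 = 36
19^16 ≡ 36^2 = 1296 ≡ 23
19^32 ≡ 23^2 = 529 ≡ 60
61 = 32 + 16 + 8 + 4 + 1, so 19^61 ≡ 60·23·36·6·19 ≡ 10 (mod 67)
59·10 = 590 ≡ 54 (mod 67)
54 ≡ 54 (mod 67), so the signature is genuine.

yes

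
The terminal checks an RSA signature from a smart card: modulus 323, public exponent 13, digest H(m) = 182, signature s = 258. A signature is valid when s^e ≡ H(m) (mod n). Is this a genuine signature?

Squares mod 323: s^1≡258, s^2≡26, s^4≡30, s^8≡254
13 = 8 + 4 + 1, so s^13 ≡ 254·30·258 ≡ 182 (mod 323)
182 = H(m), so the signature checks out.

genuine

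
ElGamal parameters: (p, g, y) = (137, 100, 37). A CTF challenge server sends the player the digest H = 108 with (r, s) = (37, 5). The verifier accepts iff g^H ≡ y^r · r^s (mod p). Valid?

no

Left side g^H mod p:
Squares mod 137: 100^1≡100, 100^2≡136, 100^4≡1, 100^8≡1, 100^16≡1, 100^32≡1, 100^64≡1
108 = 64 + 32 + 8 + 4, so 100^108 ≡ 1·1·1·1 ≡ 1 (mod 137)
Right side y^r · r^s mod p:
Squares mod 137: 37^1≡37, 37^2≡136, 37^4≡1, 37^8≡1, 37^16≡1, 37^32≡1
37 = 32 + 4 + 1, so 37^37 ≡ 1·1·37 ≡ 37 (mod 137)
Squares mod 137: 37^1≡37, 37^2≡136, 37^4≡1
5 = 4 + 1, so 37^5 ≡ 1·37 ≡ 37 (mod 137)
37·37 = 1369 ≡ 136 (mod 137)
1 ≠ 136, so verification fails.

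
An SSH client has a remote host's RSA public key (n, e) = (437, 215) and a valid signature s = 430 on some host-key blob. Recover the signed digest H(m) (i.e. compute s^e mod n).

s^2 ≡ 430^2 = 184900 ≡ 49
s^4 ≡ 49^2 = 2401 ≡ 216
s^8 ≡ 216^2 = 46656 ≡ 334
s^16 ≡ 334^2 = 111556 ≡ 121
s^32 ≡ 121^2 = 14641 ≡ 220
s^64 ≡ 220^2 = 48400 ≡ 330
s^128 ≡ 330^2 = 108900 ≡ 87
215 = 128 + 64 + 16 + 4 + 2 + 1, so s^215 ≡ 87·330·121·216·49·430 ≡ 27 (mod 437)

27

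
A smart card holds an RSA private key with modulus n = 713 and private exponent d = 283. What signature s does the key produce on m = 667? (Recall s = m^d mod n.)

m^2 ≡ 667^2 = 444889 ≡ 690
m^4 ≡ 690^2 = 476100 ≡ 529
m^8 ≡ 529^2 = 279841 ≡ 345
m^16 ≡ 345^2 = 119025 ≡ 667
m^32 ≡ 667^2 = 444889 ≡ 690
m^64 ≡ 690^2 = 476100 ≡ 529
m^128 ≡ 529^2 = 279841 ≡ 345
m^256 ≡ 345^2 = 119025 ≡ 667
283 = 256 + 16 + 8 + 2 + 1, so m^283 ≡ 667·667·345·690·667 ≡ 345 (mod 713)

345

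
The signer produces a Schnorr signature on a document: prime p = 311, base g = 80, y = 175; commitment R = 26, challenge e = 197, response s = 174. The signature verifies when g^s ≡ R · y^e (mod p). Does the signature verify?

verifies

g^s mod p:
80^2 = 6400 ≡ 180
80^4 ≡ 180^2 = 32400 ≡ 56
80^8 ≡ 56^2 = 3136 ≡ 26
80^16 ≡ 26^2 = 676 ≡ 54
80^32 ≡ 54^2 = 2916 ≡ 117
80^64 ≡ 117^2 = 13689 ≡ 5
80^128 ≡ 5^2 = 25
174 = 128 + 32 + 8 + 4 + 2, so 80^174 ≡ 25·117·26·56·180 ≡ 100 (mod 311)
R · y^e mod p:
175^2 = 30625 ≡ 147
175^4 ≡ 147^2 = 21609 ≡ 150
175^8 ≡ 150^2 = 22500 ≡ 108
175^16 ≡ 108^2 = 11664 ≡ 157
175^32 ≡ 157^2 = 24649 ≡ 80
175^64 ≡ 80^2 = 6400 ≡ 180
175^128 ≡ 180^2 = 32400 ≡ 56
197 = 128 + 64 + 4 + 1, so 175^197 ≡ 56·180·150·175 ≡ 267 (mod 311)
26·267 = 6942 ≡ 100 (mod 311)
100 ≡ 100 (mod 311); signature holds.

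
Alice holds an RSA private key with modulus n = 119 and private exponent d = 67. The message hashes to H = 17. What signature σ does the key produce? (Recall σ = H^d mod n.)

H^2 ≡ 17^2 = 289 ≡ 51
H^4 ≡ 51^2 = 2601 ≡ 102
H^8 ≡ 102^2 = 10404 ≡ 51
H^16 ≡ 51^2 = 2601 ≡ 102
H^32 ≡ 102^2 = 10404 ≡ 51
H^64 ≡ 51^2 = 2601 ≡ 102
67 = 64 + 2 + 1, so H^67 ≡ 102·51·17 ≡ 17 (mod 119)

17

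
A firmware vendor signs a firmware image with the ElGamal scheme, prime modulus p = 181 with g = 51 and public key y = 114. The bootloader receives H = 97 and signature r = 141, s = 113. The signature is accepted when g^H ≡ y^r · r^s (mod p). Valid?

Left side g^H mod p:
Squares mod 181: 51^1≡51, 51^2≡67, 51^4≡145, 51^8≡29, 51^16≡117, 51^32≡114, 51^64≡145
97 = 64 + 32 + 1, so 51^97 ≡ 145·114·51 ≡ 113 (mod 181)
Right side y^r · r^s mod p:
Squares mod 181: 114^1≡114, 114^2≡145, 114^4≡29, 114^8≡117, 114^16≡114, 114^32≡145, 114^64≡29, 114^128≡117
141 = 128 + 8 + 4 + 1, so 114^141 ≡ 117·117·29·114 ≡ 42 (mod 181)
Squares mod 181: 141^1≡141, 141^2≡152, 141^4≡117, 141^8≡114, 141^16≡145, 141^32≡29, 141^64≡117
113 = 64 + 32 + 16 + 1, so 141^113 ≡ 117·29·145·141 ≡ 6 (mod 181)
42·6 = 252 ≡ 71 (mod 181)
113 ≠ 71, so verification fails.

no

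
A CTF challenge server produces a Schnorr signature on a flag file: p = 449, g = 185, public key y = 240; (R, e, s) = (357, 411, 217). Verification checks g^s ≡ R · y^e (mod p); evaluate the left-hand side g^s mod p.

Squares mod 449: 185^1≡185, 185^2≡101, 185^4≡323, 185^8≡161, 185^16≡328, 185^32≡273, 185^64≡444, 185^128≡25
217 = 128 + 64 + 16 + 8 + 1, so 185^217 ≡ 25·444·328·161·185 ≡ 261 (mod 449)

261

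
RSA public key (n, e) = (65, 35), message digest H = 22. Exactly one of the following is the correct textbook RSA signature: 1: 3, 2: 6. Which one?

1

Candidate 1: 3^2 = 9; 3^4 ≡ 9^2 = 81 ≡ 16; 3^8 ≡ 16^2 = 256 ≡ 61; 3^16 ≡ 61^2 = 3721 ≡ 16; 3^32 ≡ 16^2 = 256 ≡ 61; 35 = 32 + 2 + 1, so 3^35 ≡ 61·9·3 ≡ 22 (mod 65)
  → matches H = 22
Candidate 2: 6^2 = 36; 6^4 ≡ 36^2 = 1296 ≡ 61; 6^8 ≡ 61^2 = 3721 ≡ 16; 6^16 ≡ 16^2 = 256 ≡ 61; 6^32 ≡ 61^2 = 3721 ≡ 16; 35 = 32 + 2 + 1, so 6^35 ≡ 16·36·6 ≡ 11 (mod 65)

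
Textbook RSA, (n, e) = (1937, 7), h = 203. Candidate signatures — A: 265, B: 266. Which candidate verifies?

Candidate A: 265^2 = 70225 ≡ 493; 265^4 ≡ 493^2 = 243049 ≡ 924; 7 = 4 + 2 + 1, so 265^7 ≡ 924·493·265 ≡ 203 (mod 1937)
  → matches h = 203
Candidate B: 266^2 = 70756 ≡ 1024; 266^4 ≡ 1024^2 = 1048576 ≡ 659; 7 = 4 + 2 + 1, so 266^7 ≡ 659·1024·266 ≡ 1203 (mod 1937)

A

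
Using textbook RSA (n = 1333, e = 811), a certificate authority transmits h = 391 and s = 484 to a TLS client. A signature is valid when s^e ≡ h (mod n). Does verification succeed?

s^2 ≡ 484^2 = 234256 ≡ 981
s^4 ≡ 981^2 = 962361 ≡ 1268
s^8 ≡ 1268^2 = 1607824 ≡ 226
s^16 ≡ 226^2 = 51076 ≡ 422
s^32 ≡ 422^2 = 178084 ≡ 795
s^64 ≡ 795^2 = 632025 ≡ 183
s^128 ≡ 183^2 = 33489 ≡ 164
s^256 ≡ 164^2 = 26896 ≡ 236
s^512 ≡ 236^2 = 55696 ≡ 1043
811 = 512 + 256 + 32 + 8 + 2 + 1, so s^811 ≡ 1043·236·795·226·981·484 ≡ 391 (mod 1333)
391 = h, so the signature checks out.

passes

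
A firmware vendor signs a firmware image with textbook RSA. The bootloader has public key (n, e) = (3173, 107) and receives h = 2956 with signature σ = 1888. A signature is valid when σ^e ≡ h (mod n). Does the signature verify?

verifies

Squares mod 3173: σ^1≡1888, σ^2≡1265, σ^4≡1033, σ^8≡961, σ^16≡178, σ^32≡3127, σ^64≡2116
107 = 64 + 32 + 8 + 2 + 1, so σ^107 ≡ 2116·3127·961·1265·1888 ≡ 2956 (mod 3173)
σ^107 mod 3173 = 2956 matches h.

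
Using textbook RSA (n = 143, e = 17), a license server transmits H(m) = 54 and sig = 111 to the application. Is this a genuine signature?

sig^2 ≡ 111^2 = 12321 ≡ 23
sig^4 ≡ 23^2 = 529 ≡ 100
sig^8 ≡ 100^2 = 10000 ≡ 133
sig^16 ≡ 133^2 = 17689 ≡ 100
17 = 16 + 1, so sig^17 ≡ 100·111 ≡ 89 (mod 143)
The recovered value 89 does not match the digest 54.

forged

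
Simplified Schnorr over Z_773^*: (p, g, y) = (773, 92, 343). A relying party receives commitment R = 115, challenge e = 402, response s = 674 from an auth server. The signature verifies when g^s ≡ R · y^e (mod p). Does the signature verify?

verifies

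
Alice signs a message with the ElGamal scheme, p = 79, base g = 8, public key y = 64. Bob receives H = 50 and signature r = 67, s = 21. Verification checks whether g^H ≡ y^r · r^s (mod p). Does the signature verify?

Left side g^H mod p:
Squares mod 79: 8^1≡8, 8^2≡64, 8^4≡67, 8^8≡65, 8^16≡38, 8^32≡22
50 = 32 + 16 + 2, so 8^50 ≡ 22·38·64 ≡ 21 (mod 79)
Right side y^r · r^s mod p:
Squares mod 79: 64^1≡64, 64^2≡67, 64^4≡65, 64^8≡38, 64^16≡22, 64^32≡10, 64^64≡21
67 = 64 + 2 + 1, so 64^67 ≡ 21·67·64 ≡ 67 (mod 79)
Squares mod 79: 67^1≡67, 67^2≡65, 67^4≡38, 67^8≡22, 67^16≡10
21 = 16 + 4 + 1, so 67^21 ≡ 10·38·67 ≡ 22 (mod 79)
67·22 = 1474 ≡ 52 (mod 79)
21 ≠ 52, so verification fails.

does not verify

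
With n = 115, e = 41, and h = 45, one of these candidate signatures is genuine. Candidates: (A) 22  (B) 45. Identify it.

B

Candidate A: Squares mod 115: 22^1≡22, 22^2≡24, 22^4≡1, 22^8≡1, 22^16≡1, 22^32≡1; 41 = 32 + 8 + 1, so 22^41 ≡ 1·1·22 ≡ 22 (mod 115)
Candidate B: Squares mod 115: 45^1≡45, 45^2≡70, 45^4≡70, 45^8≡70, 45^16≡70, 45^32≡70; 41 = 32 + 8 + 1, so 45^41 ≡ 70·70·45 ≡ 45 (mod 115)
  → matches h = 45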